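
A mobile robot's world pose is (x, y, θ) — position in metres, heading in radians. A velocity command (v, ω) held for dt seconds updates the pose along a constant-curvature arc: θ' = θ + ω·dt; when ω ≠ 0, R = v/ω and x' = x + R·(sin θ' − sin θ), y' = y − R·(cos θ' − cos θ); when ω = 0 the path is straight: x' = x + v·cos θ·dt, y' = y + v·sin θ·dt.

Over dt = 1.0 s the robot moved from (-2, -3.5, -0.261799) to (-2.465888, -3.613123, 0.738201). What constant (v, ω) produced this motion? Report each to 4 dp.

Δθ = 0.738201 − -0.261799 = 1.000000
ω = Δθ/dt = 1.000000/1.0 = 1.0000
R = Δx/(sin θ' − sin θ) = -0.5000
v = R·ω = -0.5000·1.0000 = -0.5000

v = -0.5000, ω = 1.0000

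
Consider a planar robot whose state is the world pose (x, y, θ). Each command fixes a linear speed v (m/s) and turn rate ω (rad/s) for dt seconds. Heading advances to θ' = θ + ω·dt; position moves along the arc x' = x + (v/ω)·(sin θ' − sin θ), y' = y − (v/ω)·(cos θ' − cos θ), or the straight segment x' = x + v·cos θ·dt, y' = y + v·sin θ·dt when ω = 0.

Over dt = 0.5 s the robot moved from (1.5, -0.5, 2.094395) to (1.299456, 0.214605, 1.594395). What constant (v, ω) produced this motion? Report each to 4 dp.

v = 1.5000, ω = -1.0000

Δθ = 1.594395 − 2.094395 = -0.500000
ω = Δθ/dt = -0.500000/0.5 = -1.0000
R = −Δy/(cos θ' − cos θ) = -1.5000
v = R·ω = -1.5000·-1.0000 = 1.5000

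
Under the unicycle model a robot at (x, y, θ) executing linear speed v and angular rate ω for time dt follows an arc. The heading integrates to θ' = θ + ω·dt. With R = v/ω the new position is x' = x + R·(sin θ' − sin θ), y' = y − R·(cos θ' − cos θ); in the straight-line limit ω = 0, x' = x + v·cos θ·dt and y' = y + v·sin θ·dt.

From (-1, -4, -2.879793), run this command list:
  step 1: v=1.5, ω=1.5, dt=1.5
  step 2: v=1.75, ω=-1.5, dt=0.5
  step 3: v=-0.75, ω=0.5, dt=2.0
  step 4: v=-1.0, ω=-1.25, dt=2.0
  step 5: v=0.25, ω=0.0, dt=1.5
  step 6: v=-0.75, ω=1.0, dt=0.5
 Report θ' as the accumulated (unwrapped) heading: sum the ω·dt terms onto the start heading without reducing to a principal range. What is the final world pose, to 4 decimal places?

(-1.7376, -3.7867, -2.3798)

step 1: θ'=-0.6298 (R=1.0000) → pose (-1.3302, -5.7741, -0.6298)
step 2: θ'=-1.3798 (R=-1.1667) → pose (-0.8718, -6.4954, -1.3798)
step 3: θ'=-0.3798 (R=-1.5000) → pose (-1.7885, -5.3871, -0.3798)
step 4: θ'=-2.8798 (R=0.8000) → pose (-1.6990, -3.8714, -2.8798)
step 5: θ'=-2.8798 (straight) → pose (-2.0612, -3.9684, -2.8798)
step 6: θ'=-2.3798 (R=-0.7500) → pose (-1.7376, -3.7867, -2.3798)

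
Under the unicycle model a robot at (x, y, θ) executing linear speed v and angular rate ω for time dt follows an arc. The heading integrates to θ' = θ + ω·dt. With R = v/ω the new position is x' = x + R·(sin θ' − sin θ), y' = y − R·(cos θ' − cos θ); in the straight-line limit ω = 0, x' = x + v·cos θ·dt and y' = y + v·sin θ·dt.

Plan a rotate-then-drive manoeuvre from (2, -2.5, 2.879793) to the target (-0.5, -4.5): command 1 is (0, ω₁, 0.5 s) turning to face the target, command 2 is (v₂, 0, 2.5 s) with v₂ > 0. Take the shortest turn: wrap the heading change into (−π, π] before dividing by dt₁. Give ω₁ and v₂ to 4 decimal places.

heading to target = atan2(-4.5−-2.5, -0.5−2) = -2.4669
Δθ = wrap(-2.4669 − 2.8798) = 0.9365; ω₁ = Δθ/dt₁ = 1.8731
distance = √((-0.5−2)² + (-4.5−-2.5)²) = 3.2016; v₂ = distance/dt₂ = 1.2806

ω₁ = 1.8731, v₂ = 1.2806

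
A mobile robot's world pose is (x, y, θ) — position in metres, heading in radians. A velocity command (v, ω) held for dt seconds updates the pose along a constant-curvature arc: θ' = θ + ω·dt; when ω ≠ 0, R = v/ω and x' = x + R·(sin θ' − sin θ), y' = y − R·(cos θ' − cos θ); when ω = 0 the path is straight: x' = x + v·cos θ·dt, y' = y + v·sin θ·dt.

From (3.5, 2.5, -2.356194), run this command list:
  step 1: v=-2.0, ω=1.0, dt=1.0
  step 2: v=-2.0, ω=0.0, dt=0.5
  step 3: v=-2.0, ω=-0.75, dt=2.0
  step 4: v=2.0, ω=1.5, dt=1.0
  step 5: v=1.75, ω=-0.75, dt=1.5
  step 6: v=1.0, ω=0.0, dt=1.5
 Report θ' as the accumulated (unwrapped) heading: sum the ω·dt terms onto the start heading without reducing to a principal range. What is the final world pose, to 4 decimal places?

step 1: θ'=-1.3562 (R=-2.0000) → pose (4.0399, 4.3401, -1.3562)
step 2: θ'=-1.3562 (straight) → pose (3.8269, 5.3172, -1.3562)
step 3: θ'=-2.8562 (R=2.6667) → pose (5.6817, 8.4439, -2.8562)
step 4: θ'=-1.3562 (R=1.3333) → pose (4.7543, 6.8805, -1.3562)
step 5: θ'=-2.4812 (R=-2.3333) → pose (3.9058, 4.5409, -2.4812)
step 6: θ'=-2.4812 (straight) → pose (2.7212, 3.6207, -2.4812)

(2.7212, 3.6207, -2.4812)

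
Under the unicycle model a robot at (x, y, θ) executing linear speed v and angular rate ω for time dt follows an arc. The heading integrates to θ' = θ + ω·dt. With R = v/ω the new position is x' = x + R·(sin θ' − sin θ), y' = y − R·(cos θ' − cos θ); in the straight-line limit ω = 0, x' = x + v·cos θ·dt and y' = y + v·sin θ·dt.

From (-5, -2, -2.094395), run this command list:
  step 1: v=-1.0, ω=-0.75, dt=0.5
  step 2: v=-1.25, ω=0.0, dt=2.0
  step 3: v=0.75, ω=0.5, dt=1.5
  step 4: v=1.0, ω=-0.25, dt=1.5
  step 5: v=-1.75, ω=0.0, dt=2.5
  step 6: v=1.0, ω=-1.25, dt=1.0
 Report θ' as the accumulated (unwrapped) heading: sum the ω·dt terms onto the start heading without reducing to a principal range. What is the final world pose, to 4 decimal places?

step 1: θ'=-2.4694 (R=1.3333) → pose (-4.6756, -1.6234, -2.4694)
step 2: θ'=-2.4694 (straight) → pose (-2.7194, -0.0666, -2.4694)
step 3: θ'=-1.7194 (R=1.5000) → pose (-3.2688, -1.0182, -1.7194)
step 4: θ'=-2.0944 (R=-4.0000) → pose (-3.7607, -2.4260, -2.0944)
step 5: θ'=-2.0944 (straight) → pose (-1.5732, 1.3628, -2.0944)
step 6: θ'=-3.3444 (R=-0.8000) → pose (-2.4271, 0.9792, -3.3444)

(-2.4271, 0.9792, -3.3444)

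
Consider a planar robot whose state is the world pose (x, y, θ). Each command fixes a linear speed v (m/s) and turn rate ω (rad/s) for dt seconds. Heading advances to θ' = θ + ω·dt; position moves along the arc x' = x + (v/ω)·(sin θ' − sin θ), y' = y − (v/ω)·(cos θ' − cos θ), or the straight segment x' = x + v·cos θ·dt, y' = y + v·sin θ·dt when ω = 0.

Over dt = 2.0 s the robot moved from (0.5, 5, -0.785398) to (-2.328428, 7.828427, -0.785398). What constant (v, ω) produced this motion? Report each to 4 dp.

Δθ = -0.785398 − -0.785398 = 0.000000
ω = Δθ/dt = 0.000000/2.0 = 0.0000
ω = 0 → v = (Δx·cos θ + Δy·sin θ)/dt = -2.0000

v = -2.0000, ω = 0.0000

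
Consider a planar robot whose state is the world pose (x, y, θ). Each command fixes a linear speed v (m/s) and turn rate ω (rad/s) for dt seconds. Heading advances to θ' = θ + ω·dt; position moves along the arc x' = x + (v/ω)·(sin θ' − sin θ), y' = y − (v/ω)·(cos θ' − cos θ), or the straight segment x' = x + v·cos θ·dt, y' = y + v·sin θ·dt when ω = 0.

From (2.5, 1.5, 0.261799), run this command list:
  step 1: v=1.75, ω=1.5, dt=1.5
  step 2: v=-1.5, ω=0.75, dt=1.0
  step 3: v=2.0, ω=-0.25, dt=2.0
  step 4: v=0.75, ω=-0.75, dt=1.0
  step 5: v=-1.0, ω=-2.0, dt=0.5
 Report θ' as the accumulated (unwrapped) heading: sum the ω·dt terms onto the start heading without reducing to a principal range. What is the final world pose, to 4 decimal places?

(-0.1841, 3.7361, 1.0118)

step 1: θ'=2.5118 (R=1.1667) → pose (2.8852, 3.5698, 2.5118)
step 2: θ'=3.2618 (R=-2.0000) → pose (4.3030, 3.2005, 3.2618)
step 3: θ'=2.7618 (R=-8.0000) → pose (0.3778, 3.7128, 2.7618)
step 4: θ'=2.0118 (R=-1.0000) → pose (-0.1558, 4.2147, 2.0118)
step 5: θ'=1.0118 (R=0.5000) → pose (-0.1841, 3.7361, 1.0118)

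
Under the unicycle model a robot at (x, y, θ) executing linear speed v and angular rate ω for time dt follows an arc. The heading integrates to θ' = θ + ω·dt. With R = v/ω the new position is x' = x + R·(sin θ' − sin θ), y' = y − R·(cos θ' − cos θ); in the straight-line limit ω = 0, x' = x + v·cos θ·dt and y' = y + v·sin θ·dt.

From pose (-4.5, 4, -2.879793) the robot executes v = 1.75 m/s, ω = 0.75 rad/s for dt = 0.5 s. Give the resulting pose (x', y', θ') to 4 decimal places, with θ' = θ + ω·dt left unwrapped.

(-5.2835, 3.6222, -2.5048)

θ' = -2.8798 + 0.75·0.5 = -2.5048
R = v/ω = 1.75/0.75 = 2.3333
x' = -4.5 + 2.3333·(sin -2.5048 − sin -2.8798) = -5.2835
y' = 4 − 2.3333·(cos -2.5048 − cos -2.8798) = 3.6222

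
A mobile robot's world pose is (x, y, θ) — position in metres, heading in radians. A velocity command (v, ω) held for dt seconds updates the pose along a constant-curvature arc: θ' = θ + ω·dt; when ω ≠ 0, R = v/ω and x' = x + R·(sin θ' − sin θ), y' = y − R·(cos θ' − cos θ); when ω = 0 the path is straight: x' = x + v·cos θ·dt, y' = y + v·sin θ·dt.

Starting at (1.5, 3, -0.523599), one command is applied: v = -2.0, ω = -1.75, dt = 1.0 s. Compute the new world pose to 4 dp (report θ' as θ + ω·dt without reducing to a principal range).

(1.1994, 4.7284, -2.2736)

θ' = -0.5236 + -1.75·1.0 = -2.2736
R = v/ω = -2.0/-1.75 = 1.1429
x' = 1.5 + 1.1429·(sin -2.2736 − sin -0.5236) = 1.1994
y' = 3 − 1.1429·(cos -2.2736 − cos -0.5236) = 4.7284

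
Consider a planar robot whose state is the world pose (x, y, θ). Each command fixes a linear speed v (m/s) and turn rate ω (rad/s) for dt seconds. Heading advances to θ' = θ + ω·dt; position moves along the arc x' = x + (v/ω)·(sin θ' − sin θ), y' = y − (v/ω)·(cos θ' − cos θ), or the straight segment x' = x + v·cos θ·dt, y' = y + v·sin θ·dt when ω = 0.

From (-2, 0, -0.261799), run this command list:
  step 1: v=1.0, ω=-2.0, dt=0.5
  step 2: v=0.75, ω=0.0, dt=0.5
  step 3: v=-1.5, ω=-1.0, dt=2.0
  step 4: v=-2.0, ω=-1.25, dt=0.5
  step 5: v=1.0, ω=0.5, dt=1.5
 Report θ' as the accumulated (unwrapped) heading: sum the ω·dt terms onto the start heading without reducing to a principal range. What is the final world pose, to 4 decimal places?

step 1: θ'=-1.2618 (R=-0.5000) → pose (-1.6531, -0.3309, -1.2618)
step 2: θ'=-1.2618 (straight) → pose (-1.5391, -0.6882, -1.2618)
step 3: θ'=-3.2618 (R=1.5000) → pose (0.0698, 1.2572, -3.2618)
step 4: θ'=-3.8868 (R=1.6000) → pose (0.9629, 0.8446, -3.8868)
step 5: θ'=-3.1368 (R=2.0000) → pose (-0.4029, 1.3747, -3.1368)

(-0.4029, 1.3747, -3.1368)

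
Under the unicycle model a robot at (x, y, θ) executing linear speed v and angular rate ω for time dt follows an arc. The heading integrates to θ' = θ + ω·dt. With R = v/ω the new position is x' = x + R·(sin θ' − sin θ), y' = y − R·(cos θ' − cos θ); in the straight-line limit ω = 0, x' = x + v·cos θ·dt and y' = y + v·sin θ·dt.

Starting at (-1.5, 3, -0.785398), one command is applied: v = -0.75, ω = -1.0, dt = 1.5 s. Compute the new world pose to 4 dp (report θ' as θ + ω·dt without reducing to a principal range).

(-1.5362, 4.0218, -2.2854)

θ' = -0.7854 + -1.0·1.5 = -2.2854
R = v/ω = -0.75/-1.0 = 0.7500
x' = -1.5 + 0.7500·(sin -2.2854 − sin -0.7854) = -1.5362
y' = 3 − 0.7500·(cos -2.2854 − cos -0.7854) = 4.0218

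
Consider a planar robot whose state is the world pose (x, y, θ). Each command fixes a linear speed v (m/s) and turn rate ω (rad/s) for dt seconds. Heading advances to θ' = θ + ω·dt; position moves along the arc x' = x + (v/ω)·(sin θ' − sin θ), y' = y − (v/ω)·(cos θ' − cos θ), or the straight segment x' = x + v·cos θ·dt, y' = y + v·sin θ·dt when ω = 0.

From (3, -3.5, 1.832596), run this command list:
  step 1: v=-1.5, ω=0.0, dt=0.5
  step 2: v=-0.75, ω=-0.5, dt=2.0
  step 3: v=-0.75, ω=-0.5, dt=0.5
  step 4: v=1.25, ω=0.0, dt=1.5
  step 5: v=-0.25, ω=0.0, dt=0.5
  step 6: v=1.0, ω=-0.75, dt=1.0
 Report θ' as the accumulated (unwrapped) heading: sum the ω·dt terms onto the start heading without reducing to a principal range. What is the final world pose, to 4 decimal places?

(4.9876, -4.7011, -0.1674)

step 1: θ'=1.8326 (straight) → pose (3.1941, -4.2244, 1.8326)
step 2: θ'=0.8326 (R=1.5000) → pose (2.8547, -5.6221, 0.8326)
step 3: θ'=0.5826 (R=1.5000) → pose (2.5705, -5.8652, 0.5826)
step 4: θ'=0.5826 (straight) → pose (4.1362, -4.8336, 0.5826)
step 5: θ'=0.5826 (straight) → pose (4.0318, -4.9024, 0.5826)
step 6: θ'=-0.1674 (R=-1.3333) → pose (4.9876, -4.7011, -0.1674)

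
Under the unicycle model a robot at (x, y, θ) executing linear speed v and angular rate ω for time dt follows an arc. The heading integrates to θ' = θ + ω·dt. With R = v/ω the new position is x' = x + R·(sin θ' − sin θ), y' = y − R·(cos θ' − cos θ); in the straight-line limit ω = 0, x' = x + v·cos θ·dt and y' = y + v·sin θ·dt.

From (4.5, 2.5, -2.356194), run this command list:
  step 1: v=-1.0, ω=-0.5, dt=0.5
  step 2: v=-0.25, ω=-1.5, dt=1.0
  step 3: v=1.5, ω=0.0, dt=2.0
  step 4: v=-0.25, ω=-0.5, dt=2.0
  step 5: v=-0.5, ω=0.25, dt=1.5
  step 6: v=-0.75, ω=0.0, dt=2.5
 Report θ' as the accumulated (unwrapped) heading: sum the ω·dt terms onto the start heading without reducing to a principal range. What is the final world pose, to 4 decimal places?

(3.2694, 2.1418, -4.7312)

step 1: θ'=-2.6062 (R=2.0000) → pose (4.8938, 2.8059, -2.6062)
step 2: θ'=-4.1062 (R=0.1667) → pose (5.1158, 2.7575, -4.1062)
step 3: θ'=-4.1062 (straight) → pose (3.4066, 5.2230, -4.1062)
step 4: θ'=-5.1062 (R=0.5000) → pose (3.4574, 4.7463, -5.1062)
step 5: θ'=-4.7312 (R=-2.0000) → pose (3.3047, 4.0165, -4.7312)
step 6: θ'=-4.7312 (straight) → pose (3.2694, 2.1418, -4.7312)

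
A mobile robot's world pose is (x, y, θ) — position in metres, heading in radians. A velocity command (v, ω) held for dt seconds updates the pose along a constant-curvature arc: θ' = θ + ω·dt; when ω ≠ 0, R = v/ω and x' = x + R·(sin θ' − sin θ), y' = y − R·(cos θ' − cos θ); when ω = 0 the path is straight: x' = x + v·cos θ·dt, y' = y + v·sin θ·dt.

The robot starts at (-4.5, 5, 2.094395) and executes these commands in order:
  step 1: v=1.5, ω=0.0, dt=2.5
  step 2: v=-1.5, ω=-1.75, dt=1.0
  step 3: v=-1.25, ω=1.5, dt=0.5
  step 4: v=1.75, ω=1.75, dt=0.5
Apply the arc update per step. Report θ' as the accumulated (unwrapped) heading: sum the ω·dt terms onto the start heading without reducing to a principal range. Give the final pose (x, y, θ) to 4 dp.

(-7.2541, 7.4567, 1.9694)

step 1: θ'=2.0944 (straight) → pose (-6.3750, 8.2476, 2.0944)
step 2: θ'=0.3444 (R=0.8571) → pose (-6.8279, 7.0122, 0.3444)
step 3: θ'=1.0944 (R=-0.8333) → pose (-7.2871, 6.6100, 1.0944)
step 4: θ'=1.9694 (R=1.0000) → pose (-7.2541, 7.4567, 1.9694)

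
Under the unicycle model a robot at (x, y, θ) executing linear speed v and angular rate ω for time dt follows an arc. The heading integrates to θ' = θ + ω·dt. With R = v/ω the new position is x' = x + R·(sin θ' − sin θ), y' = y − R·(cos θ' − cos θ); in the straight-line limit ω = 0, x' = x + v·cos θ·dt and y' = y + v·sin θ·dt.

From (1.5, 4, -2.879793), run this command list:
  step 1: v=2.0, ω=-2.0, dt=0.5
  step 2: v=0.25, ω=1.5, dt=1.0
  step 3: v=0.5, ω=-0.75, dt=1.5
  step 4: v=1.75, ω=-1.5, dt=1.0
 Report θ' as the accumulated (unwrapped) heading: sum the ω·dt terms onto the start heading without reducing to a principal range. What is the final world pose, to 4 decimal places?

(-1.0586, 5.5096, -5.0048)

step 1: θ'=-3.8798 (R=-1.0000) → pose (0.5682, 4.2262, -3.8798)
step 2: θ'=-2.3798 (R=0.1667) → pose (0.3410, 4.2236, -2.3798)
step 3: θ'=-3.5048 (R=-0.6667) → pose (-0.3560, 4.0828, -3.5048)
step 4: θ'=-5.0048 (R=-1.1667) → pose (-1.0586, 5.5096, -5.0048)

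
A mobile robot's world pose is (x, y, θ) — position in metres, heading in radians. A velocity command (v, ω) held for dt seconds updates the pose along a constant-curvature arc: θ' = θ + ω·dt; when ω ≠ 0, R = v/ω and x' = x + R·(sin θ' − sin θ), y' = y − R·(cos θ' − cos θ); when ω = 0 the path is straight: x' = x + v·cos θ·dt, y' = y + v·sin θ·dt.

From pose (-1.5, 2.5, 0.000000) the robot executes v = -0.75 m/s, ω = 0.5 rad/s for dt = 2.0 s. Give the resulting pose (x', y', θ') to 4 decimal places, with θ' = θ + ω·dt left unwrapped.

(-2.7622, 1.8105, 1.0000)

θ' = 0.0000 + 0.5·2.0 = 1.0000
R = v/ω = -0.75/0.5 = -1.5000
x' = -1.5 + -1.5000·(sin 1.0000 − sin 0.0000) = -2.7622
y' = 2.5 − -1.5000·(cos 1.0000 − cos 0.0000) = 1.8105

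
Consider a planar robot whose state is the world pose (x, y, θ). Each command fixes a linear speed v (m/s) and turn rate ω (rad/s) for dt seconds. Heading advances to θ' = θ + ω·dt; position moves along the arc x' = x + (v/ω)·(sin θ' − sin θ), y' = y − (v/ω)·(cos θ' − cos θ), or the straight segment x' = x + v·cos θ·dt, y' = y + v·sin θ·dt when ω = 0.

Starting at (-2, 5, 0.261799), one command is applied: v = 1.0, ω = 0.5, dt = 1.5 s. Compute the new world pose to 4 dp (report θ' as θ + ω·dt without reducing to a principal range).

(-0.8221, 5.8712, 1.0118)

θ' = 0.2618 + 0.5·1.5 = 1.0118
R = v/ω = 1.0/0.5 = 2.0000
x' = -2 + 2.0000·(sin 1.0118 − sin 0.2618) = -0.8221
y' = 5 − 2.0000·(cos 1.0118 − cos 0.2618) = 5.8712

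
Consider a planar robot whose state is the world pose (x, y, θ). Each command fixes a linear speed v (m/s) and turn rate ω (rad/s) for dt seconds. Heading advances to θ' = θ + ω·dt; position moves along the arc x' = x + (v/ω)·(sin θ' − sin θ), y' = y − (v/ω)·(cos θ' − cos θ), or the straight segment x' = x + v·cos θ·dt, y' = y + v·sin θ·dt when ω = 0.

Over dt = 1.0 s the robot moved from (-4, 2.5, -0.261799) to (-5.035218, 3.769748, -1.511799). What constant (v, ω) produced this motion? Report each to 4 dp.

Δθ = -1.511799 − -0.261799 = -1.250000
ω = Δθ/dt = -1.250000/1.0 = -1.2500
R = −Δy/(cos θ' − cos θ) = 1.4000
v = R·ω = 1.4000·-1.2500 = -1.7500

v = -1.7500, ω = -1.2500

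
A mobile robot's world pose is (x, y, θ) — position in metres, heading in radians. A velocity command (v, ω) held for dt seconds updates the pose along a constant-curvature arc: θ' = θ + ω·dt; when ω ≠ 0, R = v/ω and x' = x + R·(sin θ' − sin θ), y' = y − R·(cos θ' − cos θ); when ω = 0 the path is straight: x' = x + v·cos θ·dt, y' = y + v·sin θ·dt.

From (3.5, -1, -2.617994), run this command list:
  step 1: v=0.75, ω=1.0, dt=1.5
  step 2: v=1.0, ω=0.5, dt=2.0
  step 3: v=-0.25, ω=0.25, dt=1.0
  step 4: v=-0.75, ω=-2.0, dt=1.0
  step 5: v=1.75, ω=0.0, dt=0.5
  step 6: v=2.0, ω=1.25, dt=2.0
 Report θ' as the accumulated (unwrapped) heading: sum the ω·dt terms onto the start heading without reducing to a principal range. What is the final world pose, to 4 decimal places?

step 1: θ'=-1.1180 (R=0.7500) → pose (3.2006, -1.9776, -1.1180)
step 2: θ'=-0.1180 (R=2.0000) → pose (4.7636, -3.0888, -0.1180)
step 3: θ'=0.1320 (R=-1.0000) → pose (4.5142, -3.0905, 0.1320)
step 4: θ'=-1.8680 (R=0.3750) → pose (4.1063, -2.6089, -1.8680)
step 5: θ'=-1.8680 (straight) → pose (3.8501, -3.4456, -1.8680)
step 6: θ'=0.6320 (R=1.6000) → pose (6.3252, -5.2051, 0.6320)

(6.3252, -5.2051, 0.6320)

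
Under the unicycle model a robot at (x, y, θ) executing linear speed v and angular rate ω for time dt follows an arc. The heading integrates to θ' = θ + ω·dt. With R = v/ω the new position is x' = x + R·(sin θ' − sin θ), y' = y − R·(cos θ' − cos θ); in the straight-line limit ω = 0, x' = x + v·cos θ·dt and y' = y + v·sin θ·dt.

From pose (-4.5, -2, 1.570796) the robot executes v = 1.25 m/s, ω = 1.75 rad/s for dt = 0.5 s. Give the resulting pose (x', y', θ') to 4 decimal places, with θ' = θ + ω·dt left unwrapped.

(-4.7564, -1.4518, 2.4458)

θ' = 1.5708 + 1.75·0.5 = 2.4458
R = v/ω = 1.25/1.75 = 0.7143
x' = -4.5 + 0.7143·(sin 2.4458 − sin 1.5708) = -4.7564
y' = -2 − 0.7143·(cos 2.4458 − cos 1.5708) = -1.4518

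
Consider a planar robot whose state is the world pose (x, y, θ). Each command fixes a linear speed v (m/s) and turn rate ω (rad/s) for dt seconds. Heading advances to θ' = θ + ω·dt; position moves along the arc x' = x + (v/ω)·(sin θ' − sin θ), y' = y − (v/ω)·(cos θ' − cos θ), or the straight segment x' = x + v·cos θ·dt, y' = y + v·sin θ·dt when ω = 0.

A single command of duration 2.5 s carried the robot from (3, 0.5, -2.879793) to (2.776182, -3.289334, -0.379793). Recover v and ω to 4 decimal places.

v = 2.0000, ω = 1.0000

Δθ = -0.379793 − -2.879793 = 2.500000
ω = Δθ/dt = 2.500000/2.5 = 1.0000
R = −Δy/(cos θ' − cos θ) = 2.0000
v = R·ω = 2.0000·1.0000 = 2.0000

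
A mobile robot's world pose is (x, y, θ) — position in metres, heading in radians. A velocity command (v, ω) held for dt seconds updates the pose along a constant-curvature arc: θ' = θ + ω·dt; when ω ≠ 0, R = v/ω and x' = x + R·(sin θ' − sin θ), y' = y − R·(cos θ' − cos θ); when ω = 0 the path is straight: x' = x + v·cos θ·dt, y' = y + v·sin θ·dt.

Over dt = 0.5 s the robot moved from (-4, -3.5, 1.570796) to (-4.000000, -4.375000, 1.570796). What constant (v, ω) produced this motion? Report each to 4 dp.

v = -1.7500, ω = 0.0000

Δθ = 1.570796 − 1.570796 = 0.000000
ω = Δθ/dt = 0.000000/0.5 = 0.0000
ω = 0 → v = (Δx·cos θ + Δy·sin θ)/dt = -1.7500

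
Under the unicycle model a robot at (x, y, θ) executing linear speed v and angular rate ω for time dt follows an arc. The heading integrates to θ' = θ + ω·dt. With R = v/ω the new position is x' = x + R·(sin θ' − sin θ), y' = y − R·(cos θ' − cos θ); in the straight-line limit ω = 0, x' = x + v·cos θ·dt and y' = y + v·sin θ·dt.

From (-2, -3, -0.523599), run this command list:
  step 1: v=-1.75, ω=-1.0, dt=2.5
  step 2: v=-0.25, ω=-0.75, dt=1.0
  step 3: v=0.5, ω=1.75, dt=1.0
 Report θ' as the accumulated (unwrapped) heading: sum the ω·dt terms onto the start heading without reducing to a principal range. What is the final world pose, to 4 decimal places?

step 1: θ'=-3.0236 (R=1.7500) → pose (-1.3310, 0.2534, -3.0236)
step 2: θ'=-3.7736 (R=0.3333) → pose (-1.0948, 0.1913, -3.7736)
step 3: θ'=-2.0236 (R=0.2857) → pose (-1.5206, 0.0858, -2.0236)

(-1.5206, 0.0858, -2.0236)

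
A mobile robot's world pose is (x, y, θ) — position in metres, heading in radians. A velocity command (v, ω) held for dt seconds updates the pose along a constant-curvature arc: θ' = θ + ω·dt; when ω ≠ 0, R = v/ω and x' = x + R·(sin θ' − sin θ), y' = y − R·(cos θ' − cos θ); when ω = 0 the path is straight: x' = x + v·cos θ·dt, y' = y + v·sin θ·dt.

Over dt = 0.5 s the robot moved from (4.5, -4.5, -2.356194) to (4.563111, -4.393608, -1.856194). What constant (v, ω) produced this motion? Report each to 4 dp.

v = -0.2500, ω = 1.0000

Δθ = -1.856194 − -2.356194 = 0.500000
ω = Δθ/dt = 0.500000/0.5 = 1.0000
R = −Δy/(cos θ' − cos θ) = -0.2500
v = R·ω = -0.2500·1.0000 = -0.2500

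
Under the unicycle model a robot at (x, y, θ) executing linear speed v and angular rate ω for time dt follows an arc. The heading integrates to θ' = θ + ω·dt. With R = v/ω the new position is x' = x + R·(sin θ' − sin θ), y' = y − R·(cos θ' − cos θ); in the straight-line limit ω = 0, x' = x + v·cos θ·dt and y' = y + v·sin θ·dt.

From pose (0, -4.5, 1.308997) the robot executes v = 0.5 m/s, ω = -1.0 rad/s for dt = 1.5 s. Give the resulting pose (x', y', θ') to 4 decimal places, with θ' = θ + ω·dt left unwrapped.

(0.5779, -4.1385, -0.1910)

θ' = 1.3090 + -1.0·1.5 = -0.1910
R = v/ω = 0.5/-1.0 = -0.5000
x' = 0 + -0.5000·(sin -0.1910 − sin 1.3090) = 0.5779
y' = -4.5 − -0.5000·(cos -0.1910 − cos 1.3090) = -4.1385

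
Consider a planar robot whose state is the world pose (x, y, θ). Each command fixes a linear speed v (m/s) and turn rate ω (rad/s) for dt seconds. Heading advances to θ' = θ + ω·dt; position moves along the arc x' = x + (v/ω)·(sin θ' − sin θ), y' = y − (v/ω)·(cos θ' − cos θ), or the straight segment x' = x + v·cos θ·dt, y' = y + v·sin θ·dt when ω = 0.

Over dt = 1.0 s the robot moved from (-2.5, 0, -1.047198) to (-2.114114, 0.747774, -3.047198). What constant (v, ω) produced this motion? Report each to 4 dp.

v = -1.0000, ω = -2.0000

Δθ = -3.047198 − -1.047198 = -2.000000
ω = Δθ/dt = -2.000000/1.0 = -2.0000
R = −Δy/(cos θ' − cos θ) = 0.5000
v = R·ω = 0.5000·-2.0000 = -1.0000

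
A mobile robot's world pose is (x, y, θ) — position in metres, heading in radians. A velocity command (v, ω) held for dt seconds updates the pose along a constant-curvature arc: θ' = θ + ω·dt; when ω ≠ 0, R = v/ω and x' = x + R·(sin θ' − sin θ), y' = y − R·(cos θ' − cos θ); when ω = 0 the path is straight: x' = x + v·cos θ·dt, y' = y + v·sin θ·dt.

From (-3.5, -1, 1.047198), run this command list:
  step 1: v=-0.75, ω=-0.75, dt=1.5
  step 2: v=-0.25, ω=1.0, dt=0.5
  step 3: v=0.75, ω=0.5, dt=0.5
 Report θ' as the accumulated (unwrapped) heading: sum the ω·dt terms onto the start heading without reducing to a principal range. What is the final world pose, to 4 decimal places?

step 1: θ'=-0.0778 (R=1.0000) → pose (-4.4437, -1.4970, -0.0778)
step 2: θ'=0.4222 (R=-0.2500) → pose (-4.5656, -1.5182, 0.4222)
step 3: θ'=0.6722 (R=1.5000) → pose (-4.2462, -1.3236, 0.6722)

(-4.2462, -1.3236, 0.6722)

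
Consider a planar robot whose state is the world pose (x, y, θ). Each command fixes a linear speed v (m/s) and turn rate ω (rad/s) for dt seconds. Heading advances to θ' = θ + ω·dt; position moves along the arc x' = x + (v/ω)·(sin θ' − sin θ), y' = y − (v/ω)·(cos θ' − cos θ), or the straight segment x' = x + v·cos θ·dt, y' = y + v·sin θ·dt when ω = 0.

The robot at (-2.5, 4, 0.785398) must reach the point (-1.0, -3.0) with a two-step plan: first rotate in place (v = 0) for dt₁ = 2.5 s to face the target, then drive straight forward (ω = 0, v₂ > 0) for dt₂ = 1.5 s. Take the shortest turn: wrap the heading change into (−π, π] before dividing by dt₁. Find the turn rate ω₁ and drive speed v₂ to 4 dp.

heading to target = atan2(-3−4, -1−-2.5) = -1.3597
Δθ = wrap(-1.3597 − 0.7854) = -2.1451; ω₁ = Δθ/dt₁ = -0.8580
distance = √((-1−-2.5)² + (-3−4)²) = 7.1589; v₂ = distance/dt₂ = 4.7726

ω₁ = -0.8580, v₂ = 4.7726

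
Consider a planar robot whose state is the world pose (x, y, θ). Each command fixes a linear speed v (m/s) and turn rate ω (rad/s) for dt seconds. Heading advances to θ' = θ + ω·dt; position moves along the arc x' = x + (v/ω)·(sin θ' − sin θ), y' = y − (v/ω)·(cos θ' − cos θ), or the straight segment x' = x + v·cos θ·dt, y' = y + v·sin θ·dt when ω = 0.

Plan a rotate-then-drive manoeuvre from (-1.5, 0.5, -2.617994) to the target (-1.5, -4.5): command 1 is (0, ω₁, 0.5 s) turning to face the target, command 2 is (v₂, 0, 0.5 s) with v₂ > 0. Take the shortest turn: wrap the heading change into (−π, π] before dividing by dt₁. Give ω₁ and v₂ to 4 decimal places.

heading to target = atan2(-4.5−0.5, -1.5−-1.5) = -1.5708
Δθ = wrap(-1.5708 − -2.6180) = 1.0472; ω₁ = Δθ/dt₁ = 2.0944
distance = √((-1.5−-1.5)² + (-4.5−0.5)²) = 5.0000; v₂ = distance/dt₂ = 10.0000

ω₁ = 2.0944, v₂ = 10.0000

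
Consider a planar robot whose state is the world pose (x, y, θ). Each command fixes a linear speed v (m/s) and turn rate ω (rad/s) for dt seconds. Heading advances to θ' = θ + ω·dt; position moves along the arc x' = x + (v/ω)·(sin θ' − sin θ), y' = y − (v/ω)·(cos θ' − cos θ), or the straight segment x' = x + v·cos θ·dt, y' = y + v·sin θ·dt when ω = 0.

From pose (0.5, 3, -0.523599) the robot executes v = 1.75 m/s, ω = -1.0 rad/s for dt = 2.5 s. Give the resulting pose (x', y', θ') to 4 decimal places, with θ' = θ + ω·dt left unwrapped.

(-0.1690, -0.2534, -3.0236)

θ' = -0.5236 + -1.0·2.5 = -3.0236
R = v/ω = 1.75/-1.0 = -1.7500
x' = 0.5 + -1.7500·(sin -3.0236 − sin -0.5236) = -0.1690
y' = 3 − -1.7500·(cos -3.0236 − cos -0.5236) = -0.2534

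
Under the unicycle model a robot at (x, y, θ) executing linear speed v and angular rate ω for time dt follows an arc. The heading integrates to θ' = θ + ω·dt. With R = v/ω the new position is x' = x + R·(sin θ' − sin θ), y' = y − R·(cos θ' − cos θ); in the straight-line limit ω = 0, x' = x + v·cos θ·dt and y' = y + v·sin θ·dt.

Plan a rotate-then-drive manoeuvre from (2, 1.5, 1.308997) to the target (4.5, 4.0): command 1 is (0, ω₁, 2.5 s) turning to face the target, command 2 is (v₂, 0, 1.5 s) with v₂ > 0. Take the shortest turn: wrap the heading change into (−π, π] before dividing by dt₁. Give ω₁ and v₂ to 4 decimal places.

heading to target = atan2(4−1.5, 4.5−2) = 0.7854
Δθ = wrap(0.7854 − 1.3090) = -0.5236; ω₁ = Δθ/dt₁ = -0.2094
distance = √((4.5−2)² + (4−1.5)²) = 3.5355; v₂ = distance/dt₂ = 2.3570

ω₁ = -0.2094, v₂ = 2.3570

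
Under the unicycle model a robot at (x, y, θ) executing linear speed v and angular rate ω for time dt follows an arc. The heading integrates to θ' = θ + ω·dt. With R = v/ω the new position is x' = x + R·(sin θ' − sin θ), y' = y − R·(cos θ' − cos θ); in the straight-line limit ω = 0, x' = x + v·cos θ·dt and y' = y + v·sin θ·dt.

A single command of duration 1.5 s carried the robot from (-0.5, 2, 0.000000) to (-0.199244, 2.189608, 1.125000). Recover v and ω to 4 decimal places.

v = 0.2500, ω = 0.7500

Δθ = 1.125000 − 0.000000 = 1.125000
ω = Δθ/dt = 1.125000/1.5 = 0.7500
R = Δx/(sin θ' − sin θ) = 0.3333
v = R·ω = 0.3333·0.7500 = 0.2500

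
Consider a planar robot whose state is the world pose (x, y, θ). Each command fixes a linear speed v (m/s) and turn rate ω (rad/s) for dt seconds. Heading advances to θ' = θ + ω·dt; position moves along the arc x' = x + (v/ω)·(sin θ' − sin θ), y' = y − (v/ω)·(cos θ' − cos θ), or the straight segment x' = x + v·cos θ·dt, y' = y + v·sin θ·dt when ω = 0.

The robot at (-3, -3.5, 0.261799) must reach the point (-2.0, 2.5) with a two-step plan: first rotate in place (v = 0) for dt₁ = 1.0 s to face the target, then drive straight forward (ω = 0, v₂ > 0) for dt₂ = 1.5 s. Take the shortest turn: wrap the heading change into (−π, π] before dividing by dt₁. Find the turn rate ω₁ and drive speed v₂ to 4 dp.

heading to target = atan2(2.5−-3.5, -2−-3) = 1.4056
Δθ = wrap(1.4056 − 0.2618) = 1.1438; ω₁ = Δθ/dt₁ = 1.1438
distance = √((-2−-3)² + (2.5−-3.5)²) = 6.0828; v₂ = distance/dt₂ = 4.0552

ω₁ = 1.1438, v₂ = 4.0552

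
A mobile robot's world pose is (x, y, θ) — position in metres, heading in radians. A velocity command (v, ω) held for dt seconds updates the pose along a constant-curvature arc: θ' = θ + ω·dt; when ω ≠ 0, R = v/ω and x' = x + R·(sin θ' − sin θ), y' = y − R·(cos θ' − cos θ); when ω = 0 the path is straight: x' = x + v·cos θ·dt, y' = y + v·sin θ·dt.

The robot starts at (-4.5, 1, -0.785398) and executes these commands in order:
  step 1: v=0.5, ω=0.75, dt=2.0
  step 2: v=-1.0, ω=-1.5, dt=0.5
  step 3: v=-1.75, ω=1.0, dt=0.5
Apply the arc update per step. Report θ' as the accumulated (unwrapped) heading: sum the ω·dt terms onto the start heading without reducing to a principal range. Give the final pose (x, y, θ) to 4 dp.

step 1: θ'=0.7146 (R=0.6667) → pose (-3.5917, 0.9678, 0.7146)
step 2: θ'=-0.0354 (R=0.6667) → pose (-4.0522, 0.8052, -0.0354)
step 3: θ'=0.4646 (R=-1.7500) → pose (-4.8982, 0.6208, 0.4646)

(-4.8982, 0.6208, 0.4646)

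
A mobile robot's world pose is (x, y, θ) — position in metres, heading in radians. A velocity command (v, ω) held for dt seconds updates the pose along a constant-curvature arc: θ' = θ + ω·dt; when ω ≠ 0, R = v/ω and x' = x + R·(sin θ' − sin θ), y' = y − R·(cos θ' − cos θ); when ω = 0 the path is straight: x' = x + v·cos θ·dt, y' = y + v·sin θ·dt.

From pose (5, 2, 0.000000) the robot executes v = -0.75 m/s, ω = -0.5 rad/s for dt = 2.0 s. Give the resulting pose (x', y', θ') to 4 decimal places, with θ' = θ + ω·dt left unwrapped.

(3.7378, 2.6895, -1.0000)

θ' = 0.0000 + -0.5·2.0 = -1.0000
R = v/ω = -0.75/-0.5 = 1.5000
x' = 5 + 1.5000·(sin -1.0000 − sin 0.0000) = 3.7378
y' = 2 − 1.5000·(cos -1.0000 − cos 0.0000) = 2.6895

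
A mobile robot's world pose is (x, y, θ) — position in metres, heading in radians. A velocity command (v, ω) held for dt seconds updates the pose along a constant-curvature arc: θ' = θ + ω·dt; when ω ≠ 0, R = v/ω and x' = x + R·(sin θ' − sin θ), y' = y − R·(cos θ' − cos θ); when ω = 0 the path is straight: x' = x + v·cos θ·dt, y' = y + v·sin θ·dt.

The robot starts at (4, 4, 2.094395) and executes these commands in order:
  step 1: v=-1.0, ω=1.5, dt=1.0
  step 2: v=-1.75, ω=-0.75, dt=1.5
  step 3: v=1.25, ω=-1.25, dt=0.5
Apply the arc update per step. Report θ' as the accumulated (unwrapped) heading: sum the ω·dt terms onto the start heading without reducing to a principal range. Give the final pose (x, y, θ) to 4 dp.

step 1: θ'=3.5944 (R=-0.6667) → pose (4.8690, 3.7339, 3.5944)
step 2: θ'=2.4694 (R=2.3333) → pose (7.3428, 3.4614, 2.4694)
step 3: θ'=1.8444 (R=-1.0000) → pose (7.0027, 3.9736, 1.8444)

(7.0027, 3.9736, 1.8444)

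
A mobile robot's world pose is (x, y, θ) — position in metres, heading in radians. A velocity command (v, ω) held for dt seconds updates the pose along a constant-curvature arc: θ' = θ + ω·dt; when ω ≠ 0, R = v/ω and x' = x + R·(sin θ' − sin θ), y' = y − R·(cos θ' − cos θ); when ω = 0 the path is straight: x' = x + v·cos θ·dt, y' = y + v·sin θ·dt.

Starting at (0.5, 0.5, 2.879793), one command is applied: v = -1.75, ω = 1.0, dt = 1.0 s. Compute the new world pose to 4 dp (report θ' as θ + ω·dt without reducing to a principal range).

θ' = 2.8798 + 1.0·1.0 = 3.8798
R = v/ω = -1.75/1.0 = -1.7500
x' = 0.5 + -1.7500·(sin 3.8798 − sin 2.8798) = 2.1306
y' = 0.5 − -1.7500·(cos 3.8798 − cos 2.8798) = 0.8959

(2.1306, 0.8959, 3.8798)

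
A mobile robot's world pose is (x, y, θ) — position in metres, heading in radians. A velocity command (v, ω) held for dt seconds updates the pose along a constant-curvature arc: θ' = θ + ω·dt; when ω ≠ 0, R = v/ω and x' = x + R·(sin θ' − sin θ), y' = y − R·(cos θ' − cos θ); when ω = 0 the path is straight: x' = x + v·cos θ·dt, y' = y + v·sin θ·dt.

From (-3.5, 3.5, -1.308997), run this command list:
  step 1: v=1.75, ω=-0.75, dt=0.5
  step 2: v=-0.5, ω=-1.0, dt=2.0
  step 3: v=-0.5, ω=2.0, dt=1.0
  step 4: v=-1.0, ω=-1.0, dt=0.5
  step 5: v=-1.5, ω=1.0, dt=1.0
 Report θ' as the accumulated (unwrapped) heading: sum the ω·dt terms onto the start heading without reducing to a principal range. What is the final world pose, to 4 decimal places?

step 1: θ'=-1.6840 (R=-2.3333) → pose (-3.4354, 2.6325, -1.6840)
step 2: θ'=-3.6840 (R=0.5000) → pose (-2.6805, 3.0043, -3.6840)
step 3: θ'=-1.6840 (R=-0.2500) → pose (-2.3031, 3.1902, -1.6840)
step 4: θ'=-2.1840 (R=1.0000) → pose (-2.1273, 3.6527, -2.1840)
step 5: θ'=-1.1840 (R=-1.5000) → pose (-1.9648, 5.0818, -1.1840)

(-1.9648, 5.0818, -1.1840)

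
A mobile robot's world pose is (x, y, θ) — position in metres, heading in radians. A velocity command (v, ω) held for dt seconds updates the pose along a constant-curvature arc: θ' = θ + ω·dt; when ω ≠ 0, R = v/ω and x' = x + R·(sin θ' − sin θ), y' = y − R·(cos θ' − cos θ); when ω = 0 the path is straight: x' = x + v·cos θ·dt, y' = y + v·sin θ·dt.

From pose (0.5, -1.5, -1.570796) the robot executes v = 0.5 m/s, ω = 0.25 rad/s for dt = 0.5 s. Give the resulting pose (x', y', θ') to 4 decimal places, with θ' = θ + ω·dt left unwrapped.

θ' = -1.5708 + 0.25·0.5 = -1.4458
R = v/ω = 0.5/0.25 = 2.0000
x' = 0.5 + 2.0000·(sin -1.4458 − sin -1.5708) = 0.5156
y' = -1.5 − 2.0000·(cos -1.4458 − cos -1.5708) = -1.7493

(0.5156, -1.7493, -1.4458)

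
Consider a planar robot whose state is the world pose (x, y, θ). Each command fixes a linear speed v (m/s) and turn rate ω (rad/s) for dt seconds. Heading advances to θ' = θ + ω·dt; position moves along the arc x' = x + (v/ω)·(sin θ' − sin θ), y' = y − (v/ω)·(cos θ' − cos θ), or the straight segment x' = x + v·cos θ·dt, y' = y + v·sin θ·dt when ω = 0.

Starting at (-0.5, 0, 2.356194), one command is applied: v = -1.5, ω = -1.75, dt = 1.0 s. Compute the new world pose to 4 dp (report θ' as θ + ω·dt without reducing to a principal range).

(-0.6177, -1.3105, 0.6062)

θ' = 2.3562 + -1.75·1.0 = 0.6062
R = v/ω = -1.5/-1.75 = 0.8571
x' = -0.5 + 0.8571·(sin 0.6062 − sin 2.3562) = -0.6177
y' = 0 − 0.8571·(cos 0.6062 − cos 2.3562) = -1.3105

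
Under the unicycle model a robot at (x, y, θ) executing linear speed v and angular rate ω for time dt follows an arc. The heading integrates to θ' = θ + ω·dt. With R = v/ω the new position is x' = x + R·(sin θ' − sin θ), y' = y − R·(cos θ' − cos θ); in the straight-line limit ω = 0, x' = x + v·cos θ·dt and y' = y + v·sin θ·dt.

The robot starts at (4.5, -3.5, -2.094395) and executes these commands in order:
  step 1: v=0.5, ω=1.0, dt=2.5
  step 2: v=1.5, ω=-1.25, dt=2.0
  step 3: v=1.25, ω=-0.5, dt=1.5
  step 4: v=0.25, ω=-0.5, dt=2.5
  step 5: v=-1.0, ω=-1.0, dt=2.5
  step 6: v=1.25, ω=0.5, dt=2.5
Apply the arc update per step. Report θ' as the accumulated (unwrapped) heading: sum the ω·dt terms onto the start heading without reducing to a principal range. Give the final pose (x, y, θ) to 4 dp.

step 1: θ'=0.4056 (R=0.5000) → pose (5.1303, -4.2094, 0.4056)
step 2: θ'=-2.0944 (R=-1.2000) → pose (6.6430, -5.9121, -2.0944)
step 3: θ'=-2.8444 (R=-2.5000) → pose (5.2101, -7.0525, -2.8444)
step 4: θ'=-4.0944 (R=-0.5000) → pose (4.6561, -6.8641, -4.0944)
step 5: θ'=-6.5944 (R=1.0000) → pose (3.5349, -8.3955, -6.5944)
step 6: θ'=-5.3444 (R=2.5000) → pose (6.3175, -7.4925, -5.3444)

(6.3175, -7.4925, -5.3444)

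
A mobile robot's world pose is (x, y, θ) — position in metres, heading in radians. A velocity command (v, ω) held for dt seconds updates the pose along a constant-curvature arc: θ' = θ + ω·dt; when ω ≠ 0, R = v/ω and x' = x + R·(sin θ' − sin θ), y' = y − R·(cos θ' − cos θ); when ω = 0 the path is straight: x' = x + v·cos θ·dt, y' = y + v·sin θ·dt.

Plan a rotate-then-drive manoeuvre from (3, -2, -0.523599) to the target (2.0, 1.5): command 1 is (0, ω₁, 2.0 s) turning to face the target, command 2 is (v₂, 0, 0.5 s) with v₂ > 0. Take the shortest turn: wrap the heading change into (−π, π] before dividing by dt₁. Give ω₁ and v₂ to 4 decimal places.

ω₁ = 1.1863, v₂ = 7.2801

heading to target = atan2(1.5−-2, 2−3) = 1.8491
Δθ = wrap(1.8491 − -0.5236) = 2.3727; ω₁ = Δθ/dt₁ = 1.1863
distance = √((2−3)² + (1.5−-2)²) = 3.6401; v₂ = distance/dt₂ = 7.2801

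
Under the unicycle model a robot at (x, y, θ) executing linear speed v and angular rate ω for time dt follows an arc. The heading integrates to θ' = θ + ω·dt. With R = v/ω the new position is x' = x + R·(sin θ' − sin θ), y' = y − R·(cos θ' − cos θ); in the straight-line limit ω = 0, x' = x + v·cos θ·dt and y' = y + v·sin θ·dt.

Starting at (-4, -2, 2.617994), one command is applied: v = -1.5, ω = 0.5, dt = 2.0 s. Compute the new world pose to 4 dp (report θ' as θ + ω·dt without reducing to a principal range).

(-1.1242, -2.0679, 3.6180)

θ' = 2.6180 + 0.5·2.0 = 3.6180
R = v/ω = -1.5/0.5 = -3.0000
x' = -4 + -3.0000·(sin 3.6180 − sin 2.6180) = -1.1242
y' = -2 − -3.0000·(cos 3.6180 − cos 2.6180) = -2.0679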